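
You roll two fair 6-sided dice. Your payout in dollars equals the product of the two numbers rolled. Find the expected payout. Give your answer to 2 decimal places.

Distribution of the product of the two numbers rolled: 1 w.p. 1/36, 2 w.p. 1/18, 3 w.p. 1/18, 4 w.p. 1/12, 5 w.p. 1/18, 6 w.p. 1/9, …
E[payout] = (1/36)·1 + (1/18)·2 + (1/18)·3 + (1/12)·4 + (1/18)·5 + (1/9)·6 + (1/18)·8 + (1/36)·9 + (1/18)·10 + (1/9)·12 + (1/18)·15 + (1/36)·16 + (1/18)·18 + (1/18)·20 + (1/18)·24 + (1/36)·25 + (1/18)·30 + (1/36)·36 = 49/4
≈ $12.25

$12.25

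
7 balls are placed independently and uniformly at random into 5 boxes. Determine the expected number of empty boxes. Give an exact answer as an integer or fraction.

16384/15625

Let Xⱼ=1 if box j is empty. P(Xⱼ=1) = ((5-1)/5)^7 = 16384/78125.
By linearity, E[#empty] = 5·16384/78125 = 16384/15625.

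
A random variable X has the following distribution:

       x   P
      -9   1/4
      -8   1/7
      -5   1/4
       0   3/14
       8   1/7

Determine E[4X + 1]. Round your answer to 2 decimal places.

-13.00

E[4x+1] = (1/4)·(-35) + (1/7)·(-31) + (1/4)·(-19) + (3/14)·1 + (1/7)·33
     = -13 ≈ -13.00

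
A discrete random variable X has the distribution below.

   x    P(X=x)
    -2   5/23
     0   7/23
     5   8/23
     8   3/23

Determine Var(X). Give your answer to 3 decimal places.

12.401

E[X] = (5/23)·(-2) + (7/23)·0 + (8/23)·5 + (3/23)·8 = 54/23
E[X²] = (5/23)·4 + (7/23)·0 + (8/23)·25 + (3/23)·64 = 412/23
Var(X) = 412/23 − (54/23)² = 6560/529 ≈ 12.401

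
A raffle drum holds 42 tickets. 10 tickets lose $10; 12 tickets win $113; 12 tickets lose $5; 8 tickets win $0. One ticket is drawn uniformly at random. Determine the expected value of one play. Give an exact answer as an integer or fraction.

E[payout] = (10/42)·(-10) + (12/42)·113 + (12/42)·(-5) + (8/42)·0 = 598/21

598/21 dollars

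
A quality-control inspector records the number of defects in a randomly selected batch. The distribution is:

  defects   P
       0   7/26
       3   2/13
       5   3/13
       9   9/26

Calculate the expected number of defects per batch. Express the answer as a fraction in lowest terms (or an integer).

E[X] = (7/26)·0 + (2/13)·3 + (3/13)·5 + (9/26)·9
     = 123/26

123/26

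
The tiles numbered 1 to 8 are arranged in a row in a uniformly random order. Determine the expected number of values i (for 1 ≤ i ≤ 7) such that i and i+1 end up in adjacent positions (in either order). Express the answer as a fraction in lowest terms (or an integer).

For each i ∈ {1,…,7}, let Xᵢ = 1 if i and i+1 are adjacent. P(Xᵢ=1) = 2·(8−1)!/8! = 2/8.
By linearity, E[ΣXᵢ] = (7)·(2/8) = 7/4.

7/4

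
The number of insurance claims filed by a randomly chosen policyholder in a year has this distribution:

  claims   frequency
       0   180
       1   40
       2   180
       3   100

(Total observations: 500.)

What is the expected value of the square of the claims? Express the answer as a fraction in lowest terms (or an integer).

Total = 500, so P(claims=0) = 180/500, etc.
E[X²] = (9/25)·0 + (2/25)·1 + (9/25)·4 + (1/5)·9
     = 83/25

83/25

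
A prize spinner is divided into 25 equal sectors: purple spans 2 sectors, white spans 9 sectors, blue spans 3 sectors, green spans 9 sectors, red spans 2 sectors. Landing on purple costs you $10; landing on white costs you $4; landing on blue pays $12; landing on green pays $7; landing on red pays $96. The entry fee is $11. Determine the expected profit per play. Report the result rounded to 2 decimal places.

-$1.60

E[payout] = (2/25)·(-10) + (9/25)·(-4) + (3/25)·12 + (9/25)·7 + (2/25)·96 = 47/5
Expected profit = 47/5 − 11 = -8/5 ≈ -$1.60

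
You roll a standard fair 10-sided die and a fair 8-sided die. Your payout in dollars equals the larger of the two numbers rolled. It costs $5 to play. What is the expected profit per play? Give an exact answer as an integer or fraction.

Distribution of the larger of the two numbers rolled: 1 w.p. 1/80, 2 w.p. 3/80, 3 w.p. 1/16, 4 w.p. 7/80, 5 w.p. 9/80, 6 w.p. 11/80, …
E[payout] = (1/80)·1 + (3/80)·2 + (1/16)·3 + (7/80)·4 + (9/80)·5 + (11/80)·6 + (13/80)·7 + (3/16)·8 + (1/10)·9 + (1/10)·10 = 131/20
Expected profit = 131/20 − 5 = 31/20

31/20 dollars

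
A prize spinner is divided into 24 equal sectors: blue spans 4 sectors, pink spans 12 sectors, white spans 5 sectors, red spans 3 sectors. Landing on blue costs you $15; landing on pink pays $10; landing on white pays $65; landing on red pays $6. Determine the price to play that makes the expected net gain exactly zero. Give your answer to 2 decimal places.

E[payout] = (4/24)·(-15) + (12/24)·10 + (5/24)·65 + (3/24)·6 = 403/24
Fair fee = E[payout] = 403/24 ≈ $16.79

$16.79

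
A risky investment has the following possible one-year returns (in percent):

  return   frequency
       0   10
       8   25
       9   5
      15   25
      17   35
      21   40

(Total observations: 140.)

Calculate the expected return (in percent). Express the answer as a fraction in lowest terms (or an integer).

411/28

Total = 140, so P(return=0) = 10/140, etc.
E[X] = (1/14)·0 + (5/28)·8 + (1/28)·9 + (5/28)·15 + (1/4)·17 + (2/7)·21
     = 411/28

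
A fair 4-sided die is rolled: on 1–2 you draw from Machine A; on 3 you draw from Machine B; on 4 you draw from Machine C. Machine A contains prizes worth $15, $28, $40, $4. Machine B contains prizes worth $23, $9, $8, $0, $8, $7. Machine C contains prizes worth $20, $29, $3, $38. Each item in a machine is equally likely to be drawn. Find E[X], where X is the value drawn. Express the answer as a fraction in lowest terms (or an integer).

451/24 dollars

E[X | Machine A] = (15 + 28 + 40 + 4)/4 = 87/4
E[X | Machine B] = (23 + 9 + 8 + 0 + 8 + 7)/6 = 55/6
E[X | Machine C] = (20 + 29 + 3 + 38)/4 = 45/2
E[X] = (1/2)·87/4 + (1/4)·55/6 + (1/4)·45/2 = 451/24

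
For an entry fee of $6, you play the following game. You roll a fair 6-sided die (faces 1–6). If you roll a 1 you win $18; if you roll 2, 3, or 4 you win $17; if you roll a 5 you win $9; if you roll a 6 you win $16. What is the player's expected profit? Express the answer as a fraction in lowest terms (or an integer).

29/3 dollars

E[payout] = (1/6)·9 + (1/6)·16 + (1/2)·17 + (1/6)·18 = 47/3
Expected profit = 47/3 − 6 = 29/3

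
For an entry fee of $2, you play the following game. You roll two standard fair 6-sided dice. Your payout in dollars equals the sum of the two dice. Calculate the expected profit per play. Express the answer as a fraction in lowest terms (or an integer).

Distribution of the sum of the two dice: 2 w.p. 1/36, 3 w.p. 1/18, 4 w.p. 1/12, 5 w.p. 1/9, 6 w.p. 5/36, 7 w.p. 1/6, …
E[payout] = (1/36)·2 + (1/18)·3 + (1/12)·4 + (1/9)·5 + (5/36)·6 + (1/6)·7 + (5/36)·8 + (1/9)·9 + (1/12)·10 + (1/18)·11 + (1/36)·12 = 7
Expected profit = 7 − 2 = 5

$5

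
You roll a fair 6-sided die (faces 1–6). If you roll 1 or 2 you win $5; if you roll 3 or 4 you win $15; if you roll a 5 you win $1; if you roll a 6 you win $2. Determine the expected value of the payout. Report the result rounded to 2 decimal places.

$7.17

E[payout] = (1/6)·1 + (1/6)·2 + (1/3)·5 + (1/3)·15 = 43/6
≈ $7.17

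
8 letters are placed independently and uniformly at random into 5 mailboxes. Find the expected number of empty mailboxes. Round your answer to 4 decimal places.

Let Xⱼ=1 if mailbox j is empty. P(Xⱼ=1) = ((5-1)/5)^8 = 65536/390625.
By linearity, E[#empty] = 5·65536/390625 = 65536/78125.
≈ 0.8389

0.8389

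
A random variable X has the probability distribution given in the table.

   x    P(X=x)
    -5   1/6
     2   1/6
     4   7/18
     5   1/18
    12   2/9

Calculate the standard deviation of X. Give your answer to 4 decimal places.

E[X] = 4, E[X²] = 400/9
Var(X) = E[X²] − (E[X])² = 400/9 − 16 = 256/9
SD(X) = √(256/9) ≈ 5.3333

5.3333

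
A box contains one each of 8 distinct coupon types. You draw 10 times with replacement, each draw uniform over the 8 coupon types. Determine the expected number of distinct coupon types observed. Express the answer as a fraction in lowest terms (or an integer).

791266575/134217728

Let Xⱼ=1 if type j appears at least once. P(Xⱼ=1) = 1 − ((8−1)/8)^10 = 791266575/1073741824.
E[#distinct] = 8·791266575/1073741824 = 791266575/134217728.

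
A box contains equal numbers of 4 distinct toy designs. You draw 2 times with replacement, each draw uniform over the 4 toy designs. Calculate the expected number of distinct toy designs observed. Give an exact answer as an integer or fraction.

7/4

Let Xⱼ=1 if type j appears at least once. P(Xⱼ=1) = 1 − ((4−1)/4)^2 = 7/16.
E[#distinct] = 4·7/16 = 7/4.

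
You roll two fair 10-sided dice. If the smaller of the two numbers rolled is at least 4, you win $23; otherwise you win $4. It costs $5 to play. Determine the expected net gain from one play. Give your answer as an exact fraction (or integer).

E[payout] = (51/100)·4 + (49/100)·23 = 1331/100
Expected profit = 1331/100 − 5 = 831/100

831/100 dollars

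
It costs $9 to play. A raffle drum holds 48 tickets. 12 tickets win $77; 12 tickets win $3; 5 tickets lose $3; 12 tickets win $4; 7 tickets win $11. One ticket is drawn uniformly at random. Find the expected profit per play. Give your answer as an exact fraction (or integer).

E[payout] = (12/48)·77 + (12/48)·3 + (5/48)·(-3) + (12/48)·4 + (7/48)·11 = 535/24
Expected profit = 535/24 − 9 = 319/24

319/24 dollars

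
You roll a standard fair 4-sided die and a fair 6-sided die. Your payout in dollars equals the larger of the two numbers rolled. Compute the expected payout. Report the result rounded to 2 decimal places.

Distribution of the larger of the two numbers rolled: 1 w.p. 1/24, 2 w.p. 1/8, 3 w.p. 5/24, 4 w.p. 7/24, 5 w.p. 1/6, 6 w.p. 1/6
E[payout] = (1/24)·1 + (1/8)·2 + (5/24)·3 + (7/24)·4 + (1/6)·5 + (1/6)·6 = 47/12
≈ $3.92

$3.92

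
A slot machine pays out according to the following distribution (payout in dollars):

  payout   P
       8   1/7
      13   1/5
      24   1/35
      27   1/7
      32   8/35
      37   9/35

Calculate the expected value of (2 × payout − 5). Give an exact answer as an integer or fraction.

E[2x-5] = (1/7)·11 + (1/5)·21 + (1/35)·43 + (1/7)·49 + (8/35)·59 + (9/35)·69
     = 1583/35

1583/35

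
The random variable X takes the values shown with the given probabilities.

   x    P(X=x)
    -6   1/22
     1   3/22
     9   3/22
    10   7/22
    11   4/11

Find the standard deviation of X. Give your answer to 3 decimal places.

4.494

E[X] = 91/11, E[X²] = 975/11
Var(X) = E[X²] − (E[X])² = 975/11 − 8281/121 = 2444/121
SD(X) = √(2444/121) ≈ 4.494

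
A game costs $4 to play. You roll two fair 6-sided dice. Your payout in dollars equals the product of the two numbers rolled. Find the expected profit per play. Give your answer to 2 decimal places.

Distribution of the product of the two numbers rolled: 1 w.p. 1/36, 2 w.p. 1/18, 3 w.p. 1/18, 4 w.p. 1/12, 5 w.p. 1/18, 6 w.p. 1/9, …
E[payout] = (1/36)·1 + (1/18)·2 + (1/18)·3 + (1/12)·4 + (1/18)·5 + (1/9)·6 + (1/18)·8 + (1/36)·9 + (1/18)·10 + (1/9)·12 + (1/18)·15 + (1/36)·16 + (1/18)·18 + (1/18)·20 + (1/18)·24 + (1/36)·25 + (1/18)·30 + (1/36)·36 = 49/4
Expected profit = 49/4 − 4 = 33/4 ≈ $8.25

$8.25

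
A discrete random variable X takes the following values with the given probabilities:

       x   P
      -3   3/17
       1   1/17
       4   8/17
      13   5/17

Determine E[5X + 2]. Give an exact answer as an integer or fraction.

479/17

E[5x+2] = (3/17)·(-13) + (1/17)·7 + (8/17)·22 + (5/17)·67
     = 479/17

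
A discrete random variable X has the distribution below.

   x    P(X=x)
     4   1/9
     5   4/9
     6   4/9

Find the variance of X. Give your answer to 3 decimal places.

E[X] = (1/9)·4 + (4/9)·5 + (4/9)·6 = 16/3
E[X²] = (1/9)·16 + (4/9)·25 + (4/9)·36 = 260/9
Var(X) = 260/9 − (16/3)² = 4/9 ≈ 0.444

0.444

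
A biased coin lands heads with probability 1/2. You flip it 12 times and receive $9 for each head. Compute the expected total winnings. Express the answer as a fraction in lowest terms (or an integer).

$54

E[#heads] = 12·1/2 = 6 (linearity over flips).
E[winnings] = 9·6 = 54.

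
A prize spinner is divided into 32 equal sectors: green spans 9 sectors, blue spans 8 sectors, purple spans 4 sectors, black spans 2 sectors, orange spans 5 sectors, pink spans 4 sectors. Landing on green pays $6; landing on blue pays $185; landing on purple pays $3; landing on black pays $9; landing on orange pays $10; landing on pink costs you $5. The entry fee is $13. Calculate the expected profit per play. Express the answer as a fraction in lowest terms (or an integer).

E[payout] = (9/32)·6 + (8/32)·185 + (4/32)·3 + (2/32)·9 + (5/32)·10 + (4/32)·(-5) = 797/16
Expected profit = 797/16 − 13 = 589/16

589/16 dollars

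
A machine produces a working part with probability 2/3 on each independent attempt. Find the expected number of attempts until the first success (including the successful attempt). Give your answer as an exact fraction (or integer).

For a geometric distribution, E[trials] = 1/p = 1/(2/3) = 3/2.

3/2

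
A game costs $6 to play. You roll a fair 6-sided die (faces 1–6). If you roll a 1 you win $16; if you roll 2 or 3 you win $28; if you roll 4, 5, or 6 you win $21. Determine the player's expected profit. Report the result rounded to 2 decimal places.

E[payout] = (1/6)·16 + (1/2)·21 + (1/3)·28 = 45/2
Expected profit = 45/2 − 6 = 33/2 ≈ $16.50

$16.50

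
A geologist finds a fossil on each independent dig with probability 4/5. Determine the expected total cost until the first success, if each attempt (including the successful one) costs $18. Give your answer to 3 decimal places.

E[#attempts] = 1/p = 5/4; E[cost] = 18·5/4 = 45/2.
≈ 22.500

$22.500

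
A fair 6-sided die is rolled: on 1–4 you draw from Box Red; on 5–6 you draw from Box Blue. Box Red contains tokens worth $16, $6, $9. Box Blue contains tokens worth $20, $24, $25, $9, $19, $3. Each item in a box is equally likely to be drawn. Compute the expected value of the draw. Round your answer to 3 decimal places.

E[X | Box Red] = (16 + 6 + 9)/3 = 31/3
E[X | Box Blue] = (20 + 24 + 25 + 9 + 19 + 3)/6 = 50/3
E[X] = (2/3)·31/3 + (1/3)·50/3 = 112/9 ≈ 12.444

$12.444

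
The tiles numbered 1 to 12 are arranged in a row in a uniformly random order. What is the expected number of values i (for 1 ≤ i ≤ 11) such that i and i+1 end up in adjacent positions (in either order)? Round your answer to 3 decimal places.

For each i ∈ {1,…,11}, let Xᵢ = 1 if i and i+1 are adjacent. P(Xᵢ=1) = 2·(12−1)!/12! = 2/12.
By linearity, E[ΣXᵢ] = (11)·(2/12) = 11/6.
≈ 1.833

1.833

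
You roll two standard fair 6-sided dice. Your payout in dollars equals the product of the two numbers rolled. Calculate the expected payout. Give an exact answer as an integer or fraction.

Distribution of the product of the two numbers rolled: 1 w.p. 1/36, 2 w.p. 1/18, 3 w.p. 1/18, 4 w.p. 1/12, 5 w.p. 1/18, 6 w.p. 1/9, …
E[payout] = (1/36)·1 + (1/18)·2 + (1/18)·3 + (1/12)·4 + (1/18)·5 + (1/9)·6 + (1/18)·8 + (1/36)·9 + (1/18)·10 + (1/9)·12 + (1/18)·15 + (1/36)·16 + (1/18)·18 + (1/18)·20 + (1/18)·24 + (1/36)·25 + (1/18)·30 + (1/36)·36 = 49/4

49/4 dollars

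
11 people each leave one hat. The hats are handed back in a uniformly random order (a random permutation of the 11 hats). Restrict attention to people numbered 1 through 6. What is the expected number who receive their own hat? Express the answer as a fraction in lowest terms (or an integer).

6/11

Let Xᵢ = 1 if person i gets their own hat. For each i, P(Xᵢ=1) = 1/11.
By linearity of expectation, E[X₁+…+X_6] = 6·(1/11) = 6/11.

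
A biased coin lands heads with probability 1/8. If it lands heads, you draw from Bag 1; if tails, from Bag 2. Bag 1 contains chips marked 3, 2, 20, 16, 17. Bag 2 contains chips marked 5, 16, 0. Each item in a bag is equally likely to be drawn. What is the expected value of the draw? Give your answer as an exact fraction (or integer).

E[X | Bag 1] = (3 + 2 + 20 + 16 + 17)/5 = 58/5
E[X | Bag 2] = (5 + 16 + 0)/3 = 7
E[X] = (1/8)·58/5 + (7/8)·7 = 303/40

303/40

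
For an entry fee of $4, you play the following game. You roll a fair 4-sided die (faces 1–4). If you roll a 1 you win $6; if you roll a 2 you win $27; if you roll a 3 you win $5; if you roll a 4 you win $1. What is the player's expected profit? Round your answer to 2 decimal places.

E[payout] = (1/4)·1 + (1/4)·5 + (1/4)·6 + (1/4)·27 = 39/4
Expected profit = 39/4 − 4 = 23/4 ≈ $5.75

$5.75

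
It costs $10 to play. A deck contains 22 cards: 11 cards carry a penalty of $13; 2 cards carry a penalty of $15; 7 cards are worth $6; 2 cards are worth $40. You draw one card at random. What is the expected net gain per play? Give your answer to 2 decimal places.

-$12.32

E[payout] = (11/22)·(-13) + (2/22)·(-15) + (7/22)·6 + (2/22)·40 = -51/22
Expected profit = -51/22 − 10 = -271/22 ≈ -$12.32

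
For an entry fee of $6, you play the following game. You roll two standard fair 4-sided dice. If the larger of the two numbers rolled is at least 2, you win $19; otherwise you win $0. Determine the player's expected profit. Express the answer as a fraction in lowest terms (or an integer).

189/16 dollars

E[payout] = (1/16)·0 + (15/16)·19 = 285/16
Expected profit = 285/16 − 6 = 189/16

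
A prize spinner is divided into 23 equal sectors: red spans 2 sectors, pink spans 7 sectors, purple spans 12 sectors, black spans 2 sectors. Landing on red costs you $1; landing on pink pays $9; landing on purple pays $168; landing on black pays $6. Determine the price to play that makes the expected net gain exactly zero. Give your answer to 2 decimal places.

$90.83

E[payout] = (2/23)·(-1) + (7/23)·9 + (12/23)·168 + (2/23)·6 = 2089/23
Fair fee = E[payout] = 2089/23 ≈ $90.83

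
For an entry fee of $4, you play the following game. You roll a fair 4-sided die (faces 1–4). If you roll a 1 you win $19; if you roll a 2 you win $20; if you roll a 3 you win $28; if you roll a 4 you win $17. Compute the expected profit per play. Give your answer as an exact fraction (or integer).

$17

E[payout] = (1/4)·17 + (1/4)·19 + (1/4)·20 + (1/4)·28 = 21
Expected profit = 21 − 4 = 17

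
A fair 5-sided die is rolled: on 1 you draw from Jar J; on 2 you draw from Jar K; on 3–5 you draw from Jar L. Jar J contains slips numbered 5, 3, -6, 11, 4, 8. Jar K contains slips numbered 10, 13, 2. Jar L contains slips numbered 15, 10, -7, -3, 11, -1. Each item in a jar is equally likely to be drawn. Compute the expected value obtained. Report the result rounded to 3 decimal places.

5.000

E[X | Jar J] = (5 + 3 − 6 + 11 + 4 + 8)/6 = 25/6
E[X | Jar K] = (10 + 13 + 2)/3 = 25/3
E[X | Jar L] = (15 + 10 − 7 − 3 + 11 − 1)/6 = 25/6
E[X] = (1/5)·25/6 + (1/5)·25/3 + (3/5)·25/6 = 5 ≈ 5.000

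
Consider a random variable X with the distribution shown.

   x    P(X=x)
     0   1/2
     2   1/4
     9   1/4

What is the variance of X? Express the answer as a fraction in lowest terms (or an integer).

219/16

E[X] = (1/2)·0 + (1/4)·2 + (1/4)·9 = 11/4
E[X²] = (1/2)·0 + (1/4)·4 + (1/4)·81 = 85/4
Var(X) = 85/4 − (11/4)² = 219/16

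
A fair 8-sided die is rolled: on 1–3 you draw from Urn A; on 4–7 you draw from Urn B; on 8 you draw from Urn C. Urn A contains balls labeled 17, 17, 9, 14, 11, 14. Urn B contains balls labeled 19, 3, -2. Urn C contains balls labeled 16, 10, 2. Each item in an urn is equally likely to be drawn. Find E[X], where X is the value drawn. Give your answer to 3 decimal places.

E[X | Urn A] = (17 + 17 + 9 + 14 + 11 + 14)/6 = 41/3
E[X | Urn B] = (19 + 3 − 2)/3 = 20/3
E[X | Urn C] = (16 + 10 + 2)/3 = 28/3
E[X] = (3/8)·41/3 + (1/2)·20/3 + (1/8)·28/3 = 77/8 ≈ 9.625

9.625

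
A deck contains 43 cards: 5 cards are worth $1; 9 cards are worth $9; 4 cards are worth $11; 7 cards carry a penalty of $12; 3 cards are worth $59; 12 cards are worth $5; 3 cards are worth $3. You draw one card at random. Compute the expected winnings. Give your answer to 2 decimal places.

E[payout] = (5/43)·1 + (9/43)·9 + (4/43)·11 + (7/43)·(-12) + (3/43)·59 + (12/43)·5 + (3/43)·3 = 292/43
≈ $6.79

$6.79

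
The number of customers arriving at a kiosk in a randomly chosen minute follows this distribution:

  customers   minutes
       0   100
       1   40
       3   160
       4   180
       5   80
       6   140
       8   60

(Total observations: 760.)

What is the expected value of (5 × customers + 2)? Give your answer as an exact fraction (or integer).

408/19

Total = 760, so P(customers=0) = 100/760, etc.
E[5x+2] = (5/38)·2 + (1/19)·7 + (4/19)·17 + (9/38)·22 + (2/19)·27 + (7/38)·32 + (3/38)·42
     = 408/19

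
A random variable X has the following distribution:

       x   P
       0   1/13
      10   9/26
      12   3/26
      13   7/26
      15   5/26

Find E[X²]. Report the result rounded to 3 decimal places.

140.000

E[X²] = (1/13)·0 + (9/26)·100 + (3/26)·144 + (7/26)·169 + (5/26)·225
     = 140 ≈ 140.000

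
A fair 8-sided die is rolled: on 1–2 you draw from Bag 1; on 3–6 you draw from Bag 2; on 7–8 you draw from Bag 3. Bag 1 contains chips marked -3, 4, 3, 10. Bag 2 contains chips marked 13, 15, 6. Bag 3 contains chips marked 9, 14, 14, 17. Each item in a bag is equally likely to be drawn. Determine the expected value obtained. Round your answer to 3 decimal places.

9.917

E[X | Bag 1] = (-3 + 4 + 3 + 10)/4 = 7/2
E[X | Bag 2] = (13 + 15 + 6)/3 = 34/3
E[X | Bag 3] = (9 + 14 + 14 + 17)/4 = 27/2
E[X] = (1/4)·7/2 + (1/2)·34/3 + (1/4)·27/2 = 119/12 ≈ 9.917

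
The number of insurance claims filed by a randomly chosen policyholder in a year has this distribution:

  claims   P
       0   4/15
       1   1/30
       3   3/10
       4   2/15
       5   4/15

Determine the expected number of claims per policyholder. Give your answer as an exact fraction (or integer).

14/5

E[X] = (4/15)·0 + (1/30)·1 + (3/10)·3 + (2/15)·4 + (4/15)·5
     = 14/5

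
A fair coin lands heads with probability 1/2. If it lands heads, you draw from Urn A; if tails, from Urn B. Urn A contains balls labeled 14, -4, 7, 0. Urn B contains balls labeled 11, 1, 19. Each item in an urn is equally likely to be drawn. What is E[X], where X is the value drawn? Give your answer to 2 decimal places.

7.29

E[X | Urn A] = (14 − 4 + 7 + 0)/4 = 17/4
E[X | Urn B] = (11 + 1 + 19)/3 = 31/3
E[X] = (1/2)·17/4 + (1/2)·31/3 = 175/24 ≈ 7.29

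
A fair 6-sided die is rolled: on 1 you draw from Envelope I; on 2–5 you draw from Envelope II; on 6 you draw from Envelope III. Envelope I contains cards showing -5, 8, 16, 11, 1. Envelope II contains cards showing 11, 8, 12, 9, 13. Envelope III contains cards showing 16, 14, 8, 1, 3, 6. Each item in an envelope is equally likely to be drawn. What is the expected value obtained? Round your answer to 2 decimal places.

9.43

E[X | Envelope I] = (-5 + 8 + 16 + 11 + 1)/5 = 31/5
E[X | Envelope II] = (11 + 8 + 12 + 9 + 13)/5 = 53/5
E[X | Envelope III] = (16 + 14 + 8 + 1 + 3 + 6)/6 = 8
E[X] = (1/6)·31/5 + (2/3)·53/5 + (1/6)·8 = 283/30 ≈ 9.43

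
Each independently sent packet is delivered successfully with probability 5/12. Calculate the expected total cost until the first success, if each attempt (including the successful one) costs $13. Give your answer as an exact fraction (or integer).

E[#attempts] = 1/p = 12/5; E[cost] = 13·12/5 = 156/5.

156/5 dollars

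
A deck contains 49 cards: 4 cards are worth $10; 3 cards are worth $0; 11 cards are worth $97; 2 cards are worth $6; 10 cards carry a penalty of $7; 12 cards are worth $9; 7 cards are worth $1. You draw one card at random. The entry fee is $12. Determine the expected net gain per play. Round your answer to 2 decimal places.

E[payout] = (4/49)·10 + (3/49)·0 + (11/49)·97 + (2/49)·6 + (10/49)·(-7) + (12/49)·9 + (7/49)·1 = 1164/49
Expected profit = 1164/49 − 12 = 576/49 ≈ $11.76

$11.76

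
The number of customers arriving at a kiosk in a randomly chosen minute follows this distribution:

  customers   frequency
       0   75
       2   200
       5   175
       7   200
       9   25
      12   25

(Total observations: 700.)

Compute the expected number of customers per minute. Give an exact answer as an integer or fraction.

Total = 700, so P(customers=0) = 75/700, etc.
E[X] = (3/28)·0 + (2/7)·2 + (1/4)·5 + (2/7)·7 + (1/28)·9 + (1/28)·12
     = 32/7

32/7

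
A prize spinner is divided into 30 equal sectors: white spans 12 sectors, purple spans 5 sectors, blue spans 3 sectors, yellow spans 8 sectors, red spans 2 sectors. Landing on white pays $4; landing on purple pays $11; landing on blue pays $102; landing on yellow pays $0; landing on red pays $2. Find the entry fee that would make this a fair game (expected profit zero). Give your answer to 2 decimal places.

E[payout] = (12/30)·4 + (5/30)·11 + (3/30)·102 + (8/30)·0 + (2/30)·2 = 413/30
Fair fee = E[payout] = 413/30 ≈ $13.77

$13.77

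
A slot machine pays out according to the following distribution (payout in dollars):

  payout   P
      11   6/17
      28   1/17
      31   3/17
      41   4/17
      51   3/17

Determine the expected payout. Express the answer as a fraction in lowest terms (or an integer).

504/17 dollars

E[X] = (6/17)·11 + (1/17)·28 + (3/17)·31 + (4/17)·41 + (3/17)·51
     = 504/17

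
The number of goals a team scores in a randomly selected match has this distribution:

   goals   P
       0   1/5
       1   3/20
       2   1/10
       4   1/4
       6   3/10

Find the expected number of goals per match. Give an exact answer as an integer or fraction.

63/20

E[X] = (1/5)·0 + (3/20)·1 + (1/10)·2 + (1/4)·4 + (3/10)·6
     = 63/20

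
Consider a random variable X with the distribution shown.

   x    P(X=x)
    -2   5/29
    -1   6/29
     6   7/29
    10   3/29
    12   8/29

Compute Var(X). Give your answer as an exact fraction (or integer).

27066/841

E[X] = (5/29)·(-2) + (6/29)·(-1) + (7/29)·6 + (3/29)·10 + (8/29)·12 = 152/29
E[X²] = (5/29)·4 + (6/29)·1 + (7/29)·36 + (3/29)·100 + (8/29)·144 = 1730/29
Var(X) = 1730/29 − (152/29)² = 27066/841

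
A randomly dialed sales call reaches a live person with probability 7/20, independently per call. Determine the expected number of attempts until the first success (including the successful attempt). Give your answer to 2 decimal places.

2.86

For a geometric distribution, E[trials] = 1/p = 1/(7/20) = 20/7.
≈ 2.86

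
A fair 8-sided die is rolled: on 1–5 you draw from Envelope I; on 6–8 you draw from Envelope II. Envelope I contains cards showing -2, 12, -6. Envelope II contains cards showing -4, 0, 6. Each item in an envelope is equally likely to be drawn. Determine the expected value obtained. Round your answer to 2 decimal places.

1.08

E[X | Envelope I] = (-2 + 12 − 6)/3 = 4/3
E[X | Envelope II] = (-4 + 0 + 6)/3 = 2/3
E[X] = (5/8)·4/3 + (3/8)·2/3 = 13/12 ≈ 1.08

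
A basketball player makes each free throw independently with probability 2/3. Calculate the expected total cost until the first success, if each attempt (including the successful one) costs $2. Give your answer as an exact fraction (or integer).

$3

E[#attempts] = 1/p = 3/2; E[cost] = 2·3/2 = 3.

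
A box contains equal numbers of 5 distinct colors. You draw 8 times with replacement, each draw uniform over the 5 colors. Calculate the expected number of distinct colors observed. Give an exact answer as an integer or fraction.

325089/78125

Let Xⱼ=1 if type j appears at least once. P(Xⱼ=1) = 1 − ((5−1)/5)^8 = 325089/390625.
E[#distinct] = 5·325089/390625 = 325089/78125.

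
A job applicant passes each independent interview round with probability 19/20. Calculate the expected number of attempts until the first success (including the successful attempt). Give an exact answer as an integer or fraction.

For a geometric distribution, E[trials] = 1/p = 1/(19/20) = 20/19.

20/19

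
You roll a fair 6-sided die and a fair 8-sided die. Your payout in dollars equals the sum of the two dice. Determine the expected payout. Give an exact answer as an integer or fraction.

Distribution of the sum of the two dice: 2 w.p. 1/48, 3 w.p. 1/24, 4 w.p. 1/16, 5 w.p. 1/12, 6 w.p. 5/48, 7 w.p. 1/8, …
E[payout] = (1/48)·2 + (1/24)·3 + (1/16)·4 + (1/12)·5 + (5/48)·6 + (1/8)·7 + (1/8)·8 + (1/8)·9 + (5/48)·10 + (1/12)·11 + (1/16)·12 + (1/24)·13 + (1/48)·14 = 8

$8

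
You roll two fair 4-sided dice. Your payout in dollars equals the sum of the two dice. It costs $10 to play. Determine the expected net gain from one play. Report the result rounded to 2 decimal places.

Distribution of the sum of the two dice: 2 w.p. 1/16, 3 w.p. 1/8, 4 w.p. 3/16, 5 w.p. 1/4, 6 w.p. 3/16, 7 w.p. 1/8, …
E[payout] = (1/16)·2 + (1/8)·3 + (3/16)·4 + (1/4)·5 + (3/16)·6 + (1/8)·7 + (1/16)·8 = 5
Expected profit = 5 − 10 = -5 ≈ -$5.00

-$5.00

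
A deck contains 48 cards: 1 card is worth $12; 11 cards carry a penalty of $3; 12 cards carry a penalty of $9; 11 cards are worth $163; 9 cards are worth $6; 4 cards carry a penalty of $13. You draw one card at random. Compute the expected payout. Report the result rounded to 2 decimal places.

$34.71

E[payout] = (1/48)·12 + (11/48)·(-3) + (12/48)·(-9) + (11/48)·163 + (9/48)·6 + (4/48)·(-13) = 833/24
≈ $34.71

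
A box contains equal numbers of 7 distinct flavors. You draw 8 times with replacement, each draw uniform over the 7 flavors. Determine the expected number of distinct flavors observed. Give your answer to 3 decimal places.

Let Xⱼ=1 if type j appears at least once. P(Xⱼ=1) = 1 − ((7−1)/7)^8 = 4085185/5764801.
E[#distinct] = 7·4085185/5764801 = 4085185/823543.
≈ 4.960

4.960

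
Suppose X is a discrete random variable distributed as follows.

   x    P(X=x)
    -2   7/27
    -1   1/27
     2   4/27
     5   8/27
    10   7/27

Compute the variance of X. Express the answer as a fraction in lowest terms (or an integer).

E[X] = (7/27)·(-2) + (1/27)·(-1) + (4/27)·2 + (8/27)·5 + (7/27)·10 = 103/27
E[X²] = (7/27)·4 + (1/27)·1 + (4/27)·4 + (8/27)·25 + (7/27)·100 = 35
Var(X) = 35 − (103/27)² = 14906/729

14906/729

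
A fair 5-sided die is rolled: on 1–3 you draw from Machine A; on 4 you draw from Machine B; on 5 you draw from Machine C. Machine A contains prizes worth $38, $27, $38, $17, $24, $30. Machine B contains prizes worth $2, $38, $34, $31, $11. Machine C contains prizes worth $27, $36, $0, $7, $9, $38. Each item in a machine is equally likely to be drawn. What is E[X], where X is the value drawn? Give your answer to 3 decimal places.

$25.940

E[X | Machine A] = (38 + 27 + 38 + 17 + 24 + 30)/6 = 29
E[X | Machine B] = (2 + 38 + 34 + 31 + 11)/5 = 116/5
E[X | Machine C] = (27 + 36 + 0 + 7 + 9 + 38)/6 = 39/2
E[X] = (3/5)·29 + (1/5)·116/5 + (1/5)·39/2 = 1297/50 ≈ 25.940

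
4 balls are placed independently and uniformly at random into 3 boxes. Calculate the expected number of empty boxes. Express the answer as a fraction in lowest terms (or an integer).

Let Xⱼ=1 if box j is empty. P(Xⱼ=1) = ((3-1)/3)^4 = 16/81.
By linearity, E[#empty] = 3·16/81 = 16/27.

16/27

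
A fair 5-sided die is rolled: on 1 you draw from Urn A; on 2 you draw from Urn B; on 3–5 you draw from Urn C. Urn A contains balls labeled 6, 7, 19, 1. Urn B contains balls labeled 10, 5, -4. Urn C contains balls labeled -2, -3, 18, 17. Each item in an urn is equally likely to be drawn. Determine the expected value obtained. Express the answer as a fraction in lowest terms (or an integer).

E[X | Urn A] = (6 + 7 + 19 + 1)/4 = 33/4
E[X | Urn B] = (10 + 5 − 4)/3 = 11/3
E[X | Urn C] = (-2 − 3 + 18 + 17)/4 = 15/2
E[X] = (1/5)·33/4 + (1/5)·11/3 + (3/5)·15/2 = 413/60

413/60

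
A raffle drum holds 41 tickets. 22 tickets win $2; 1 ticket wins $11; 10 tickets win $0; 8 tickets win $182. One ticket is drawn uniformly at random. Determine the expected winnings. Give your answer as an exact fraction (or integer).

E[payout] = (22/41)·2 + (1/41)·11 + (10/41)·0 + (8/41)·182 = 1511/41

1511/41 dollars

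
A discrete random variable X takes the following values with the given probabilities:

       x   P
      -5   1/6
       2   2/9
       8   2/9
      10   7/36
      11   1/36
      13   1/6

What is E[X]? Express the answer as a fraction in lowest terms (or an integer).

209/36

E[X] = (1/6)·(-5) + (2/9)·2 + (2/9)·8 + (7/36)·10 + (1/36)·11 + (1/6)·13
     = 209/36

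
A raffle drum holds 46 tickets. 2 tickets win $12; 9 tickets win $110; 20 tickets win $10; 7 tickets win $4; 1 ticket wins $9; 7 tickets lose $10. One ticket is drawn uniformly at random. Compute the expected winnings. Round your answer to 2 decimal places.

$25.67

E[payout] = (2/46)·12 + (9/46)·110 + (20/46)·10 + (7/46)·4 + (1/46)·9 + (7/46)·(-10) = 1181/46
≈ $25.67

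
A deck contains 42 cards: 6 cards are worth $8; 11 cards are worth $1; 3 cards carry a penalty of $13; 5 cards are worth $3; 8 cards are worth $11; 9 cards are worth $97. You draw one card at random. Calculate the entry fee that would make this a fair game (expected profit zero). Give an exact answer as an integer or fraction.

E[payout] = (6/42)·8 + (11/42)·1 + (3/42)·(-13) + (5/42)·3 + (8/42)·11 + (9/42)·97 = 166/7
Fair fee = E[payout] = 166/7

166/7 dollars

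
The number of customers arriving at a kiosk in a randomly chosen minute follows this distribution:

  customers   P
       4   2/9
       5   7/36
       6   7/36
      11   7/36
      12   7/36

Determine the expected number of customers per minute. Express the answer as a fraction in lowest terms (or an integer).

E[X] = (2/9)·4 + (7/36)·5 + (7/36)·6 + (7/36)·11 + (7/36)·12
     = 15/2

15/2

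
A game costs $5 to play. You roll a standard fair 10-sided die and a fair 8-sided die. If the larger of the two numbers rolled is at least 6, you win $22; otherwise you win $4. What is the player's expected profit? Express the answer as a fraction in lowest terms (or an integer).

E[payout] = (5/16)·4 + (11/16)·22 = 131/8
Expected profit = 131/8 − 5 = 91/8

91/8 dollars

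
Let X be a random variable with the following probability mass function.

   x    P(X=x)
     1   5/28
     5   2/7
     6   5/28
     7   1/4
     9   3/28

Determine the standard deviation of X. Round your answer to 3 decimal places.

2.366

E[X] = 151/28, E[X²] = 971/28
Var(X) = E[X²] − (E[X])² = 971/28 − 22801/784 = 4387/784
SD(X) = √(4387/784) ≈ 2.366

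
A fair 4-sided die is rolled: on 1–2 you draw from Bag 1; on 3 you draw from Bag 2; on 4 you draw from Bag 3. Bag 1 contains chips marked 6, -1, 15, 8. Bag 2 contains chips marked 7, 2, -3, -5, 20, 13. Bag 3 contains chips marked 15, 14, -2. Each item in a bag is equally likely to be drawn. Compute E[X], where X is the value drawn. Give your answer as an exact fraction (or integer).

E[X | Bag 1] = (6 − 1 + 15 + 8)/4 = 7
E[X | Bag 2] = (7 + 2 − 3 − 5 + 20 + 13)/6 = 17/3
E[X | Bag 3] = (15 + 14 − 2)/3 = 9
E[X] = (1/2)·7 + (1/4)·17/3 + (1/4)·9 = 43/6

43/6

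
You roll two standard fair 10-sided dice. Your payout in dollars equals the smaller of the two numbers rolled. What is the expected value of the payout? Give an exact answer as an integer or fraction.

77/20 dollars

Distribution of the smaller of the two numbers rolled: 1 w.p. 19/100, 2 w.p. 17/100, 3 w.p. 3/20, 4 w.p. 13/100, 5 w.p. 11/100, 6 w.p. 9/100, …
E[payout] = (19/100)·1 + (17/100)·2 + (3/20)·3 + (13/100)·4 + (11/100)·5 + (9/100)·6 + (7/100)·7 + (1/20)·8 + (3/100)·9 + (1/100)·10 = 77/20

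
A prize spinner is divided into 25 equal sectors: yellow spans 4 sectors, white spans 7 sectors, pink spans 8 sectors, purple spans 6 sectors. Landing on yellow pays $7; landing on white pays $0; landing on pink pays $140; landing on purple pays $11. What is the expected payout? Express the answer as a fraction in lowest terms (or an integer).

1214/25 dollars

E[payout] = (4/25)·7 + (7/25)·0 + (8/25)·140 + (6/25)·11 = 1214/25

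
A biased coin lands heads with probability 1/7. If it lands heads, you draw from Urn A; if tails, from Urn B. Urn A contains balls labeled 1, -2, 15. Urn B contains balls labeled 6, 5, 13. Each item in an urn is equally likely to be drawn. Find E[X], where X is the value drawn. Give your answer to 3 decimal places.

7.524

E[X | Urn A] = (1 − 2 + 15)/3 = 14/3
E[X | Urn B] = (6 + 5 + 13)/3 = 8
E[X] = (1/7)·14/3 + (6/7)·8 = 158/21 ≈ 7.524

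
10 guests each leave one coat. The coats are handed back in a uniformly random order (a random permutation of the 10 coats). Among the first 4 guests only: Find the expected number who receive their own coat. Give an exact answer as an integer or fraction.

2/5

Let Xᵢ = 1 if person i gets their own coat. For each i, P(Xᵢ=1) = 1/10.
By linearity of expectation, E[X₁+…+X_4] = 4·(1/10) = 2/5.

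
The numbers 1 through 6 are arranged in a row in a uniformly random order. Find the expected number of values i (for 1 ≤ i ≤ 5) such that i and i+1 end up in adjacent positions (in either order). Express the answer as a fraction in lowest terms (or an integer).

For each i ∈ {1,…,5}, let Xᵢ = 1 if i and i+1 are adjacent. P(Xᵢ=1) = 2·(6−1)!/6! = 2/6.
By linearity, E[ΣXᵢ] = (5)·(2/6) = 5/3.

5/3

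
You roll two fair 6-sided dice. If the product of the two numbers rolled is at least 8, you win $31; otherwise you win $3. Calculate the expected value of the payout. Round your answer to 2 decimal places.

E[payout] = (7/18)·3 + (11/18)·31 = 181/9
≈ $20.11

$20.11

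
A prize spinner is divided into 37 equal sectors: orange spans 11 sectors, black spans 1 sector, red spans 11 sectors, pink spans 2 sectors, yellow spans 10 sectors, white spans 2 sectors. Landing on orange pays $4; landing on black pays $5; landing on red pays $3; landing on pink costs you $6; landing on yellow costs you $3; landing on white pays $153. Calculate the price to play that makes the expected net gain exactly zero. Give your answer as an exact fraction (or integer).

E[payout] = (11/37)·4 + (1/37)·5 + (11/37)·3 + (2/37)·(-6) + (10/37)·(-3) + (2/37)·153 = 346/37
Fair fee = E[payout] = 346/37

346/37 dollars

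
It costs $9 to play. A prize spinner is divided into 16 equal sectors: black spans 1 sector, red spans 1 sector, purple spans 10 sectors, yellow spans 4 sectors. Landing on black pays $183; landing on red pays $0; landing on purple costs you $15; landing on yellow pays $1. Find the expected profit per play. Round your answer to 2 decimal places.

E[payout] = (1/16)·183 + (1/16)·0 + (10/16)·(-15) + (4/16)·1 = 37/16
Expected profit = 37/16 − 9 = -107/16 ≈ -$6.69

-$6.69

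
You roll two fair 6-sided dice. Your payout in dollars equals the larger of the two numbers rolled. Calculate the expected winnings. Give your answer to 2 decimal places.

$4.47

Distribution of the larger of the two numbers rolled: 1 w.p. 1/36, 2 w.p. 1/12, 3 w.p. 5/36, 4 w.p. 7/36, 5 w.p. 1/4, 6 w.p. 11/36
E[payout] = (1/36)·1 + (1/12)·2 + (5/36)·3 + (7/36)·4 + (1/4)·5 + (11/36)·6 = 161/36
≈ $4.47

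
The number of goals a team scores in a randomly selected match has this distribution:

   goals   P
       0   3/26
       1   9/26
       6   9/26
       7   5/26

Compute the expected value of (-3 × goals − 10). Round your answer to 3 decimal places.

E[-3x-10] = (3/26)·(-10) + (9/26)·(-13) + (9/26)·(-28) + (5/26)·(-31)
     = -277/13 ≈ -21.308

-21.308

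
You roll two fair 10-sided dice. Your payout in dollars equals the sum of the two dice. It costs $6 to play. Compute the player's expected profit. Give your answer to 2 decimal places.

$5.00

Distribution of the sum of the two dice: 2 w.p. 1/100, 3 w.p. 1/50, 4 w.p. 3/100, 5 w.p. 1/25, 6 w.p. 1/20, 7 w.p. 3/50, …
E[payout] = (1/100)·2 + (1/50)·3 + (3/100)·4 + (1/25)·5 + (1/20)·6 + (3/50)·7 + (7/100)·8 + (2/25)·9 + (9/100)·10 + (1/10)·11 + (9/100)·12 + (2/25)·13 + (7/100)·14 + (3/50)·15 + (1/20)·16 + (1/25)·17 + (3/100)·18 + (1/50)·19 + (1/100)·20 = 11
Expected profit = 11 − 6 = 5 ≈ $5.00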